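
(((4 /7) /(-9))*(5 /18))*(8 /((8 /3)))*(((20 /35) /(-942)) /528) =5 /82253556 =0.00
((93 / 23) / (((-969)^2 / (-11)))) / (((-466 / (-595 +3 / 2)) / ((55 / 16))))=-0.00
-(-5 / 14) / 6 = 5 / 84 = 0.06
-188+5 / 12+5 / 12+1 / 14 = -3929 / 21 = -187.10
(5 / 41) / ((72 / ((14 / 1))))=35 / 1476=0.02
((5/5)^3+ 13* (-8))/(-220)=103/220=0.47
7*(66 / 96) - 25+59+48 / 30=3233 / 80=40.41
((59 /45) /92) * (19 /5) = 0.05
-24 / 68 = -6 / 17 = -0.35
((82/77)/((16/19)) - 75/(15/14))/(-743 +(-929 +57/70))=211705/5147252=0.04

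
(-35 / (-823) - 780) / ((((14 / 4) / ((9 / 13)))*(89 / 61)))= -704811690 / 6665477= -105.74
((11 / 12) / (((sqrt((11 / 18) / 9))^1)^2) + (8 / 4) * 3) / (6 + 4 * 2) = 39 / 28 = 1.39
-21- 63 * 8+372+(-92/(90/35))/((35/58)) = -9553/45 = -212.29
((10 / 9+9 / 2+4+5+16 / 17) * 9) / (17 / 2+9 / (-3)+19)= 5.71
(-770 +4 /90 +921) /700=971 /4500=0.22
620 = 620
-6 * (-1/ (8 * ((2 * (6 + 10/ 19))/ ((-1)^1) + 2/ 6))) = -171/ 2900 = -0.06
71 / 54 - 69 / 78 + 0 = 151 / 351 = 0.43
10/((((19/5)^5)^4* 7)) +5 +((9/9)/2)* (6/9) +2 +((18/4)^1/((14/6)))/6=3452907561887642172874932349/451079681490551498320267212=7.65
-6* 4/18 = -1.33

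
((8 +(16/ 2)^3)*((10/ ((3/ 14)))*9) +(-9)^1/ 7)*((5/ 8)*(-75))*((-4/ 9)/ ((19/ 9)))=573296625/ 266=2155250.47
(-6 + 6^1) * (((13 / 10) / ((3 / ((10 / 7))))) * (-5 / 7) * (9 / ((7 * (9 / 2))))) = 0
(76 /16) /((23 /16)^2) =1216 /529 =2.30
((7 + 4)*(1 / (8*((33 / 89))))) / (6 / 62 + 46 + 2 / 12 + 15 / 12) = 0.08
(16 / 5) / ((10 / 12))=3.84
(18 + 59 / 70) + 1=1389 / 70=19.84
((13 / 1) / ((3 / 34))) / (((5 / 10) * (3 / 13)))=11492 / 9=1276.89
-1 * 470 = -470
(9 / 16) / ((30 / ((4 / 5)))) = 3 / 200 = 0.02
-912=-912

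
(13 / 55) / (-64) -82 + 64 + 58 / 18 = -468277 / 31680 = -14.78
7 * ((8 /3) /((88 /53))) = 11.24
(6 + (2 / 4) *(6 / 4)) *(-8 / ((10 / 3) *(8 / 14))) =-567 / 20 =-28.35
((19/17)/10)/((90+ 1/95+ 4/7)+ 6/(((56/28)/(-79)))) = -2527/3310512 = -0.00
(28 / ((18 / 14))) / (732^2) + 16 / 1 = 19289713 / 1205604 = 16.00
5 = 5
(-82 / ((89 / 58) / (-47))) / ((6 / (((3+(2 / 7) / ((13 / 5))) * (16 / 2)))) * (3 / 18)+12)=506076448 / 2426051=208.60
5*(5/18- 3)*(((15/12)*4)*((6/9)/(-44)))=1225/1188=1.03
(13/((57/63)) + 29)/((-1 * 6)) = -412/57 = -7.23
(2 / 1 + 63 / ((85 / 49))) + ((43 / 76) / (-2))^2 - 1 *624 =-1150029267 / 1963840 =-585.60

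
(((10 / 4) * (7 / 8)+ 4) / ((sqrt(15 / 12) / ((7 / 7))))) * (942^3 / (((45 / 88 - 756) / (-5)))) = 101143523448 * sqrt(5) / 7387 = 30616460.53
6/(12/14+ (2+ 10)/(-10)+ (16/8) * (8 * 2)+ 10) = 35/243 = 0.14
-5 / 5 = -1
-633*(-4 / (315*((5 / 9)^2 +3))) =5697 / 2345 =2.43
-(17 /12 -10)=103 /12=8.58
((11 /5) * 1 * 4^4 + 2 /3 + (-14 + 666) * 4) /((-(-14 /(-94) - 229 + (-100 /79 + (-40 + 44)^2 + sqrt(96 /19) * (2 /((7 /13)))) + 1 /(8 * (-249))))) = 631604002084641051648 * sqrt(114) /11657121267416579307695 + 34589565659241092594192 /2331424253483315861539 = 15.41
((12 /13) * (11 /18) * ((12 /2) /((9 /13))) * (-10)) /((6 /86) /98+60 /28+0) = -1854160 /81297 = -22.81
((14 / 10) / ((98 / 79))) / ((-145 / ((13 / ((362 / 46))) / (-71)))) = 23621 / 130437650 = 0.00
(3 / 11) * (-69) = -207 / 11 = -18.82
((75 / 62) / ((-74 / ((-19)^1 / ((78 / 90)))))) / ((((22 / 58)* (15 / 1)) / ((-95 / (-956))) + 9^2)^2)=721052375 / 38458716556156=0.00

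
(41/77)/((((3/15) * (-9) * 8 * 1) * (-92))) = 205/510048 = 0.00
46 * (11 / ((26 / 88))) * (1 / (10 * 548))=0.31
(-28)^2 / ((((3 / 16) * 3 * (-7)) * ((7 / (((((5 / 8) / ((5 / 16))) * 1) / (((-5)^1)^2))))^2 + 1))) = -7168 / 275661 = -0.03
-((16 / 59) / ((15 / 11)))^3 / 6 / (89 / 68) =-185360384 / 185072151375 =-0.00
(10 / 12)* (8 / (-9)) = -20 / 27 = -0.74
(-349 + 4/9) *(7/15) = -21959/135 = -162.66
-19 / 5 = -3.80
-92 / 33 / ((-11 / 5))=460 / 363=1.27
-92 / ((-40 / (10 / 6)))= 23 / 6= 3.83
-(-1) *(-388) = -388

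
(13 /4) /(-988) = -1 /304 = -0.00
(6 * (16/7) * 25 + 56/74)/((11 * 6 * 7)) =44498/59829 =0.74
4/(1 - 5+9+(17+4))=2/13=0.15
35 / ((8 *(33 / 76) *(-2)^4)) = 0.63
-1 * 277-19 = -296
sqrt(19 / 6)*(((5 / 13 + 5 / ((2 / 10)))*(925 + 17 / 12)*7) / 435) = 856009*sqrt(114) / 13572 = 673.42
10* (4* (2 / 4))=20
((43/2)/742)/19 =0.00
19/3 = 6.33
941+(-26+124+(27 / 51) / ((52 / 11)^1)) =918575 / 884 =1039.11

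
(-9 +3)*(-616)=3696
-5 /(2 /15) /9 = -25 /6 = -4.17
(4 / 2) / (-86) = -1 / 43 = -0.02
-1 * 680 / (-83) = 680 / 83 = 8.19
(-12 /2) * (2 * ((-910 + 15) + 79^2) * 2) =-128304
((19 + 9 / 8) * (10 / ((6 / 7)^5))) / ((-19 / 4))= -91.57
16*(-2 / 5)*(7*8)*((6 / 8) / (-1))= 1344 / 5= 268.80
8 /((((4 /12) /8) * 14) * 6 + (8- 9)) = 16 /5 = 3.20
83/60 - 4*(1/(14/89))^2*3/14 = -684421/20580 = -33.26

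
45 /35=9 /7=1.29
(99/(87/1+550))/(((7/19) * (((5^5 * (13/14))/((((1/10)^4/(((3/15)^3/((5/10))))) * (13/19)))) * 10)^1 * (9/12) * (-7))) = -33/2786875000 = -0.00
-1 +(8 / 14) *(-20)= -87 / 7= -12.43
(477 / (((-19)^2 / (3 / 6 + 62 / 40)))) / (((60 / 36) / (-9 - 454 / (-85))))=-5.95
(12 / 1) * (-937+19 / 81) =-303512 / 27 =-11241.19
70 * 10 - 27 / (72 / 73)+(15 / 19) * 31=105959 / 152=697.10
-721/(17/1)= -42.41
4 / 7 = 0.57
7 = 7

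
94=94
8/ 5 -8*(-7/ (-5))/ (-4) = 22/ 5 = 4.40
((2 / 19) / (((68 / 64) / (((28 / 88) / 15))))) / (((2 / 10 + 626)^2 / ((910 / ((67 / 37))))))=18855200 / 7000956837633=0.00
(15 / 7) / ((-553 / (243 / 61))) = -3645 / 236131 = -0.02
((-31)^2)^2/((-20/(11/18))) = -10158731/360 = -28218.70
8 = 8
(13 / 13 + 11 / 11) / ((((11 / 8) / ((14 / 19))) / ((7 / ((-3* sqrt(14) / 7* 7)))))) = -112* sqrt(14) / 627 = -0.67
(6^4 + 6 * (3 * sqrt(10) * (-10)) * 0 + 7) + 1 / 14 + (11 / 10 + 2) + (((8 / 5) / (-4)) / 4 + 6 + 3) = 18411 / 14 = 1315.07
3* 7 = 21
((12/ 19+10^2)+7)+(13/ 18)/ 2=73867/ 684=107.99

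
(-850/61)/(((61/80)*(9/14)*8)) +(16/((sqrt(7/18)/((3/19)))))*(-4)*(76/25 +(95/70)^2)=-181296*sqrt(14)/8575-119000/33489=-82.66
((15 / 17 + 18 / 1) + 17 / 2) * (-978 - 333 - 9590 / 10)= -1056685 / 17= -62157.94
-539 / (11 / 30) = -1470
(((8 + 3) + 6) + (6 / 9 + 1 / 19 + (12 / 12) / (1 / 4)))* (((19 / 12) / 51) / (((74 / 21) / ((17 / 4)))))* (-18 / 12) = -1.22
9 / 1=9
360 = 360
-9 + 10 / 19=-161 / 19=-8.47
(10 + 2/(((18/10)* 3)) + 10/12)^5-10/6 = 81053686603085/459165024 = 176524.09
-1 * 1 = -1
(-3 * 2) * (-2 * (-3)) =-36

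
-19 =-19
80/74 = 40/37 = 1.08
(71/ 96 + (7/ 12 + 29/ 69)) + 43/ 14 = 24805/ 5152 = 4.81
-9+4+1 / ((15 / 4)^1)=-71 / 15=-4.73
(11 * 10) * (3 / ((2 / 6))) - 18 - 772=200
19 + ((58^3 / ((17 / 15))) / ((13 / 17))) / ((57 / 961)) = 937517853 / 247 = 3795618.84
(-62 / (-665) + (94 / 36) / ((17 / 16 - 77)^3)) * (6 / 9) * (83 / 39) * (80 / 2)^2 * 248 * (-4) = -2109429356130082816 / 10047750382215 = -209940.46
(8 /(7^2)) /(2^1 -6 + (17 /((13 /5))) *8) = 26 /7693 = 0.00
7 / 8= 0.88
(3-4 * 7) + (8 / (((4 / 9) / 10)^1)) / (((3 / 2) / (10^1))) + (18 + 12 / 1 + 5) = 1210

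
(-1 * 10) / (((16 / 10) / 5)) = -125 / 4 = -31.25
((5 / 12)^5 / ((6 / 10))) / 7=15625 / 5225472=0.00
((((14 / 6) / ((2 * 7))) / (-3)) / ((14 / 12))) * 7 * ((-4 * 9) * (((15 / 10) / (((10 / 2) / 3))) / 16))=27 / 40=0.68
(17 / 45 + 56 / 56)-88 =-3898 / 45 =-86.62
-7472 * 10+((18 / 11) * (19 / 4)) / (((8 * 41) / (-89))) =-539194739 / 7216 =-74722.11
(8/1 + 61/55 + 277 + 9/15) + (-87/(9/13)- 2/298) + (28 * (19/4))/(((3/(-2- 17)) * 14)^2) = 188.25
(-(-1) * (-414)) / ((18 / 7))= -161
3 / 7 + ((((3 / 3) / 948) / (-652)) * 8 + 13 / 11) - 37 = -210539027 / 5949174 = -35.39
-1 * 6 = -6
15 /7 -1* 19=-118 /7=-16.86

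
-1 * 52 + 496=444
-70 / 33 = -2.12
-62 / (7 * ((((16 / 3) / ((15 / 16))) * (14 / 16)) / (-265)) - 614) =369675 / 3661759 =0.10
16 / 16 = 1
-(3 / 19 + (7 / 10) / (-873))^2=-678967249 / 27512856900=-0.02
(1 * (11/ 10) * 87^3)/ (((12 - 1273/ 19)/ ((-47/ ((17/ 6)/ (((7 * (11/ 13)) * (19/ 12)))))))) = 45279324783/ 22100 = 2048838.23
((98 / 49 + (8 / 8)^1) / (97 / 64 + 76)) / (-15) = -64 / 24805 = -0.00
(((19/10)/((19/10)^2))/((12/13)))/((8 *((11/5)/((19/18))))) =325/9504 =0.03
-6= -6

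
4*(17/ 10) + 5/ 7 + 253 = 9118/ 35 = 260.51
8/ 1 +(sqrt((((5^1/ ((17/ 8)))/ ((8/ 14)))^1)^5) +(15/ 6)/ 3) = 53/ 6 +4900*sqrt(1190)/ 4913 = 43.24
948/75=316/25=12.64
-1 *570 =-570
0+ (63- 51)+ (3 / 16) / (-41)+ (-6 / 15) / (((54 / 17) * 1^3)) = 1051163 / 88560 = 11.87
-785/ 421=-1.86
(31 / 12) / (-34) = -31 / 408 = -0.08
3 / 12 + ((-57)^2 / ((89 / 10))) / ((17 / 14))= 1820953 / 6052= 300.88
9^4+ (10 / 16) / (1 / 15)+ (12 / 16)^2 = 105135 / 16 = 6570.94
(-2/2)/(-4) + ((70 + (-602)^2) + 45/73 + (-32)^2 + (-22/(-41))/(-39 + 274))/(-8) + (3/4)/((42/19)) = -894828393041/19693940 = -45436.74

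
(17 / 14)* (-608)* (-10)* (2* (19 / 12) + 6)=1421200 / 21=67676.19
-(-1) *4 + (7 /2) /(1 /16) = 60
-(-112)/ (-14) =-8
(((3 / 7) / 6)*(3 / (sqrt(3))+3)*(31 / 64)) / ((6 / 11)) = 341*sqrt(3) / 5376+341 / 1792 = 0.30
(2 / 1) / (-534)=-0.00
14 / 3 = 4.67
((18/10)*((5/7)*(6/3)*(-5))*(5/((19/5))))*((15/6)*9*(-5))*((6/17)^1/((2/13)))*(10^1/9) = 10968750/2261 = 4851.28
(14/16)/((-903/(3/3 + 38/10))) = -0.00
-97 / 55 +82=4413 / 55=80.24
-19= -19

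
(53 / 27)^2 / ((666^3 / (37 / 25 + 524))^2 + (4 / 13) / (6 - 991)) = 689733329161045 / 56570496973742158229630844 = 0.00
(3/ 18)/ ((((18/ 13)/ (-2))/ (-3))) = 13/ 18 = 0.72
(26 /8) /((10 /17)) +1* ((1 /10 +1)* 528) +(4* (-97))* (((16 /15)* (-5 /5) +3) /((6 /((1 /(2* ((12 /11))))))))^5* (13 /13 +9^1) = 688882603621220897 /1175462461440000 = 586.05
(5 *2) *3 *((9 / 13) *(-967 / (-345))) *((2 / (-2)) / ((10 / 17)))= -147951 / 1495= -98.96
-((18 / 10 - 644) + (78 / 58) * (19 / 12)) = 371241 / 580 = 640.07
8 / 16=0.50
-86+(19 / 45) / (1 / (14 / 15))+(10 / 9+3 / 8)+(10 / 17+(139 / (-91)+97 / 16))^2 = -23932761214261 / 413546515200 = -57.87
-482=-482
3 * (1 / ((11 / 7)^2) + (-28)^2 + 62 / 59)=2356.37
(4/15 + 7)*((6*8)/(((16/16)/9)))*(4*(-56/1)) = -3515904/5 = -703180.80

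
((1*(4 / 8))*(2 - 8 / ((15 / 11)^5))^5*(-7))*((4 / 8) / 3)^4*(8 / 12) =-283689802062848253908427914 / 61360338954522907733917236328125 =-0.00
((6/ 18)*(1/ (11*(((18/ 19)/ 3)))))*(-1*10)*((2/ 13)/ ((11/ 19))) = -3610/ 14157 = -0.25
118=118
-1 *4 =-4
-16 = -16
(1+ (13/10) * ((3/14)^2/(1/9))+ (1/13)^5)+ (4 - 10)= -3247697911/727734280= -4.46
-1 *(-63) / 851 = 63 / 851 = 0.07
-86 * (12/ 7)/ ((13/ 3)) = -3096/ 91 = -34.02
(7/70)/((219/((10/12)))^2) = 5/3453192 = 0.00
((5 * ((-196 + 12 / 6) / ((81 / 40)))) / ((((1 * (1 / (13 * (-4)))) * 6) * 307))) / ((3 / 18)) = 2017600 / 24867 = 81.14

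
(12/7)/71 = 12/497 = 0.02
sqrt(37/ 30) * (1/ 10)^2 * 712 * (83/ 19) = 7387 * sqrt(1110)/ 7125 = 34.54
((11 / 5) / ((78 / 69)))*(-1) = -253 / 130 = -1.95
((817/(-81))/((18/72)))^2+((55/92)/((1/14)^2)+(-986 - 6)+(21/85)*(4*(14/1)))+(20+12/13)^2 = 2611146757667/2167721595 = 1204.56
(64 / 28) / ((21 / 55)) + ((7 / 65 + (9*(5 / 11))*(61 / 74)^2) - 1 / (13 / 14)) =4487590579 / 575554980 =7.80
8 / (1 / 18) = 144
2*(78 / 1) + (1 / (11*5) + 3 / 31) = 266176 / 1705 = 156.11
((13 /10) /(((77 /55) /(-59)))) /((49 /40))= -15340 /343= -44.72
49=49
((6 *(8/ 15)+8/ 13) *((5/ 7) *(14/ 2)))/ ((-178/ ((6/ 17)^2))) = -4464/ 334373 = -0.01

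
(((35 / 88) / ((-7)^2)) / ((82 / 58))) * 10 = 725 / 12628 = 0.06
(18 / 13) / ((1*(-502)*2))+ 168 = 1096359 / 6526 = 168.00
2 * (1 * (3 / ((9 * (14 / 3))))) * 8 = 8 / 7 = 1.14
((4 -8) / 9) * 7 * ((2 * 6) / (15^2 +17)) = -56 / 363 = -0.15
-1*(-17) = 17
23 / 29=0.79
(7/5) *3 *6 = 126/5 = 25.20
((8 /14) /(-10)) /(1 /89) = -178 /35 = -5.09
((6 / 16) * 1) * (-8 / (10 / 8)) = -12 / 5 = -2.40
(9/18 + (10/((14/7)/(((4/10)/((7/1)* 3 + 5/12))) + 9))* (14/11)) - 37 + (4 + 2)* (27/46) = -32.87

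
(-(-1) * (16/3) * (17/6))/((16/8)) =7.56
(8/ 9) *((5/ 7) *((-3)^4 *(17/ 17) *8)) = 2880/ 7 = 411.43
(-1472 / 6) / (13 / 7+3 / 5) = -12880 / 129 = -99.84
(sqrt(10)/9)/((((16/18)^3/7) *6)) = 0.58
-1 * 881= -881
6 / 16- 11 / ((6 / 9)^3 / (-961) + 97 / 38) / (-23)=260409063 / 463046120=0.56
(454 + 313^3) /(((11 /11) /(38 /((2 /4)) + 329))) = 12419224155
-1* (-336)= 336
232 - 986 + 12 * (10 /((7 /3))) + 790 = 612 /7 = 87.43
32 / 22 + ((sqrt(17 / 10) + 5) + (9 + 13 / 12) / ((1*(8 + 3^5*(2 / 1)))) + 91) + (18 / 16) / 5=sqrt(170) / 10 + 15927047 / 163020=99.00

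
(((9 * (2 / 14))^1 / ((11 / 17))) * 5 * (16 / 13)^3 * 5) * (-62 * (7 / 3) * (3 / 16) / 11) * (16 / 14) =-485683200 / 1860859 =-261.00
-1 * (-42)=42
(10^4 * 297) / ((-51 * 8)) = -123750 / 17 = -7279.41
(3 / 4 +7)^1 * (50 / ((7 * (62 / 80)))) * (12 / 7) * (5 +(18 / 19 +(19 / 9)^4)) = 6434984000 / 2036097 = 3160.45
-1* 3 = -3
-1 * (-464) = 464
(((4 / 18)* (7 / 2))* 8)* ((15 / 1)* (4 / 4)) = 93.33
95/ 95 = 1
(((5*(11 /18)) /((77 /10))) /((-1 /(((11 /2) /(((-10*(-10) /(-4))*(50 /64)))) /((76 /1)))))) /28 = 11 /209475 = 0.00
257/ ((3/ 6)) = 514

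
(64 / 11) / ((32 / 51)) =9.27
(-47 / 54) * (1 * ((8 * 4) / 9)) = -752 / 243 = -3.09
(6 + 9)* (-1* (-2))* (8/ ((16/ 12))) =180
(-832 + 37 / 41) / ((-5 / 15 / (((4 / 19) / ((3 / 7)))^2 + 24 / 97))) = 5248367800 / 4307091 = 1218.54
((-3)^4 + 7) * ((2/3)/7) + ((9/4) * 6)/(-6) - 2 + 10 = 1187/84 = 14.13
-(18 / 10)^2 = -3.24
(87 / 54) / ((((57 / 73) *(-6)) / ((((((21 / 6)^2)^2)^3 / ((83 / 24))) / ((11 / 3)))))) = -29302005004517 / 319739904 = -91643.25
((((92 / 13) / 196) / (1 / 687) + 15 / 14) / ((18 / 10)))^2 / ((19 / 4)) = 335439225 / 7709611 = 43.51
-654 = -654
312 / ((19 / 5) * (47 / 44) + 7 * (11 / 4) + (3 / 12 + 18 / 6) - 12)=21.43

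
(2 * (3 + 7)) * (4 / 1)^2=320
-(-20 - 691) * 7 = 4977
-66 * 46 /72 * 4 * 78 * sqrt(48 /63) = -52624 * sqrt(21) /21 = -11483.50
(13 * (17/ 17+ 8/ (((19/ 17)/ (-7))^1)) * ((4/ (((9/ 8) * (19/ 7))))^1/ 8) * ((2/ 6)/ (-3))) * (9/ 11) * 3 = 113204/ 3971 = 28.51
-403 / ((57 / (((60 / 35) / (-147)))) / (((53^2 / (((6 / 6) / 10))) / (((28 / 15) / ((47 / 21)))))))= 2660263450 / 957999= 2776.90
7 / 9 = 0.78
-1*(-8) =8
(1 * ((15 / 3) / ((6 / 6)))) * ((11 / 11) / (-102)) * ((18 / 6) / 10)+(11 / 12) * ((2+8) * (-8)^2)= 119677 / 204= 586.65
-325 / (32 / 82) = -13325 / 16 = -832.81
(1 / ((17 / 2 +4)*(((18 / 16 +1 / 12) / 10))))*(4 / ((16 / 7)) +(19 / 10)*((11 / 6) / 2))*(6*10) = 20112 / 145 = 138.70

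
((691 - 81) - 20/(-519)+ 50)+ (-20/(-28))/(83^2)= 16519273475/25027737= 660.04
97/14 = 6.93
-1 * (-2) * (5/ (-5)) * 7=-14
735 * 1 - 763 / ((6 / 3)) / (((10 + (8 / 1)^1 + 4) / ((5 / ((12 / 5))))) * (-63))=3495445 / 4752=735.57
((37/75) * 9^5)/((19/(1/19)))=728271/9025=80.69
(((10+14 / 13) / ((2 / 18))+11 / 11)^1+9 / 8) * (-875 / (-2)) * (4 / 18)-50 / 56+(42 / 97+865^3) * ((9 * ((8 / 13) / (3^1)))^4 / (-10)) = -5248797851267180809 / 6981450840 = -751820498.57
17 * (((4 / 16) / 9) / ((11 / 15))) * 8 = 170 / 33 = 5.15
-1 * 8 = -8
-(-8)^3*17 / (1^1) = 8704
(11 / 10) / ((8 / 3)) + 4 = 353 / 80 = 4.41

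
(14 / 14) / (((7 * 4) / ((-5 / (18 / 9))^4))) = 625 / 448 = 1.40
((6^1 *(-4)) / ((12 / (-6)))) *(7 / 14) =6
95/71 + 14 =1089/71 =15.34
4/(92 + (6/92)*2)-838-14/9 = -16010336/19071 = -839.51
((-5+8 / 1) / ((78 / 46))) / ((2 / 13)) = 23 / 2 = 11.50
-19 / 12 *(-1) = 19 / 12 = 1.58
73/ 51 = 1.43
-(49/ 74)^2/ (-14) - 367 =-366.97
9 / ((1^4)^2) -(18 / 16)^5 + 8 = 498007 / 32768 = 15.20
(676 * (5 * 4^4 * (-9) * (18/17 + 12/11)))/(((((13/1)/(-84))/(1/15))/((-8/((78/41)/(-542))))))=3073607663616/187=16436404618.27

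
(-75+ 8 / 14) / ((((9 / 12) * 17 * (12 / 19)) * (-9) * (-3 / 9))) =-3.08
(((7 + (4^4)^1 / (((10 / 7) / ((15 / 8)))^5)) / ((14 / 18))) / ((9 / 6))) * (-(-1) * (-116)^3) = -42988466013 / 32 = -1343389562.91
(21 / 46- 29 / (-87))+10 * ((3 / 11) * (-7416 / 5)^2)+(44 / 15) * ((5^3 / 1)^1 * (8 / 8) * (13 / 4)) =15182204371 / 2530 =6000871.29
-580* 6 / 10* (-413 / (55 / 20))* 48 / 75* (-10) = -18396672 / 55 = -334484.95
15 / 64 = 0.23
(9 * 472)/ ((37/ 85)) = 361080/ 37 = 9758.92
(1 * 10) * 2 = 20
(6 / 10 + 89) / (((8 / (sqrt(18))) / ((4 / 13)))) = 672 * sqrt(2) / 65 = 14.62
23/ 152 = 0.15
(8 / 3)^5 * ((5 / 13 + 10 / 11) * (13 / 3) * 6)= 12124160 / 2673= 4535.79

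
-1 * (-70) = 70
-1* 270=-270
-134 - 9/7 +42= -653/7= -93.29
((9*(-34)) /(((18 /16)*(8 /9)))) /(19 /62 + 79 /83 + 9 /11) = -147.37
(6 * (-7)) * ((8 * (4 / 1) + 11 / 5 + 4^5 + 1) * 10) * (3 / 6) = -222432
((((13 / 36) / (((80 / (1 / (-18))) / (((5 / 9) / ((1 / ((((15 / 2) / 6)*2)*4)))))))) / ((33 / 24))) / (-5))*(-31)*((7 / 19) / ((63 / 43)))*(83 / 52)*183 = -6748979 / 14626656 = -0.46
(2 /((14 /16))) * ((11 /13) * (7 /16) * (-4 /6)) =-22 /39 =-0.56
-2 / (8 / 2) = -1 / 2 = -0.50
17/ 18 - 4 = -55/ 18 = -3.06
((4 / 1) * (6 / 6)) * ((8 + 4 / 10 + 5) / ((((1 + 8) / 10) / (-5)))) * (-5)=13400 / 9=1488.89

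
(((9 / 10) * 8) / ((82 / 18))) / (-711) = -0.00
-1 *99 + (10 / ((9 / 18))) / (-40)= -199 / 2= -99.50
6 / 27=2 / 9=0.22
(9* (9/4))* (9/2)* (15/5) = 2187/8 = 273.38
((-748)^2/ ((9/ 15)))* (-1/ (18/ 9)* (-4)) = 5595040/ 3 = 1865013.33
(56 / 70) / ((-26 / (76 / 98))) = -76 / 3185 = -0.02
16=16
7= 7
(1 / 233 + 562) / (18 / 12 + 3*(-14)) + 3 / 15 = -430199 / 31455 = -13.68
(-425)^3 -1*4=-76765629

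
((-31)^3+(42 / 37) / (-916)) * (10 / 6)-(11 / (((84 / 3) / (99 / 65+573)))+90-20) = -1155347197973 / 23131290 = -49947.37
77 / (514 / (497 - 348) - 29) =-11473 / 3807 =-3.01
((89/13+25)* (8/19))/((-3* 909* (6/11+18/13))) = -44/17271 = -0.00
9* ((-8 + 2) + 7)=9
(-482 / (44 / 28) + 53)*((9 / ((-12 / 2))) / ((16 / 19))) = 159087 / 352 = 451.95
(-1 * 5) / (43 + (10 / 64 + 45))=-160 / 2821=-0.06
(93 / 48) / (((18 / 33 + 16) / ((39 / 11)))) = 93 / 224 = 0.42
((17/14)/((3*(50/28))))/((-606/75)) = -17/606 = -0.03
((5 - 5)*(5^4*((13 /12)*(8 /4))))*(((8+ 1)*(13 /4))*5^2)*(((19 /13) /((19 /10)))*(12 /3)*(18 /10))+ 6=6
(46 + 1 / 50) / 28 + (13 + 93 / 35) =24221 / 1400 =17.30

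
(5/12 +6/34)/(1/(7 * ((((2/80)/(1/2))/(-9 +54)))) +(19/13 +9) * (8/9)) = 33033/7678288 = 0.00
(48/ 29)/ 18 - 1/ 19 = 65/ 1653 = 0.04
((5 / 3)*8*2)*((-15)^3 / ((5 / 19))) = -342000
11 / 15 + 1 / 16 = 191 / 240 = 0.80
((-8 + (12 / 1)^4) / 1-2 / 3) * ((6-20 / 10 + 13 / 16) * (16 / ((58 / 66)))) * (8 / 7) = 60192176 / 29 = 2075592.28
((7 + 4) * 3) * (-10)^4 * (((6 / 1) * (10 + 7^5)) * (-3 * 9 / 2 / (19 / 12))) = -5394220920000 / 19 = -283906364210.53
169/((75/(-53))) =-8957/75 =-119.43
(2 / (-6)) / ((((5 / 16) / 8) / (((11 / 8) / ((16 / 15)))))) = -11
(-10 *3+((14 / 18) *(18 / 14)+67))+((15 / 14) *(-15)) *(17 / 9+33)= -3659 / 7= -522.71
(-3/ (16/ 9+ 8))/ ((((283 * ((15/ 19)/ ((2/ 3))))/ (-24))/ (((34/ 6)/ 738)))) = 323/ 1914495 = 0.00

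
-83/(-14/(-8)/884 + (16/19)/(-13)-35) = 5576272/2355659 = 2.37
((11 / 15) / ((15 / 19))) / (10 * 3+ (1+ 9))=209 / 9000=0.02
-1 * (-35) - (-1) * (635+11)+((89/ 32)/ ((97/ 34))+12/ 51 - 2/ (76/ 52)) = 341303243/ 501296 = 680.84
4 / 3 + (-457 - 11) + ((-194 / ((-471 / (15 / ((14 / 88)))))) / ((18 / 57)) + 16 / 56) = -343.40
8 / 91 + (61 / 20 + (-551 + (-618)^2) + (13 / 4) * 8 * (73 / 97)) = 67331597747 / 176540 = 381395.70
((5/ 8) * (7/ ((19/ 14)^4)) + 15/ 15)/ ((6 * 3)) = 298391/ 2345778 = 0.13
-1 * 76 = -76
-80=-80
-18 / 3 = -6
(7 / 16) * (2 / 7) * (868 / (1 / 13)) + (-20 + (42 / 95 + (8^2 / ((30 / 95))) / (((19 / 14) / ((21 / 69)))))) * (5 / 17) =63211063 / 44574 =1418.12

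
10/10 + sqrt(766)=1 + sqrt(766)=28.68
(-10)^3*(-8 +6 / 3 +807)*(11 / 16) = -550687.50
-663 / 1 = -663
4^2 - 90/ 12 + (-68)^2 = 9265/ 2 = 4632.50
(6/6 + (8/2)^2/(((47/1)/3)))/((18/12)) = 190/141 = 1.35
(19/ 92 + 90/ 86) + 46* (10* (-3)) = -5454323/ 3956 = -1378.75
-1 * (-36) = 36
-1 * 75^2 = -5625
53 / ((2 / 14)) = 371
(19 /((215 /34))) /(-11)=-646 /2365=-0.27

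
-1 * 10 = -10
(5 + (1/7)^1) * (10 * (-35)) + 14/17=-30586/17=-1799.18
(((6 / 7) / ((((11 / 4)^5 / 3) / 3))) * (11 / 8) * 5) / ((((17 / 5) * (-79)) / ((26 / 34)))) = -2246400 / 2339880697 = -0.00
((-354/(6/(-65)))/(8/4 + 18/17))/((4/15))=75225/16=4701.56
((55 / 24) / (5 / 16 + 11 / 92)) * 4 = 10120 / 477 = 21.22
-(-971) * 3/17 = 2913/17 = 171.35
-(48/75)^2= -256/625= -0.41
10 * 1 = 10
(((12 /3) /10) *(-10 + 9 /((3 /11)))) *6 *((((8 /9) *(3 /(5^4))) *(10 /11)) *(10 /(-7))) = -2944 /9625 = -0.31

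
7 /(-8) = -0.88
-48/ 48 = -1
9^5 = 59049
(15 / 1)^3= 3375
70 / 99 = 0.71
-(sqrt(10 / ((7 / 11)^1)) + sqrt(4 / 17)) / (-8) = sqrt(17) / 68 + sqrt(770) / 56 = 0.56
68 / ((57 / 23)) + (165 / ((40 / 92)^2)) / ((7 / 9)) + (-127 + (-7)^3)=5423801 / 7980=679.67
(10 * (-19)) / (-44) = 95 / 22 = 4.32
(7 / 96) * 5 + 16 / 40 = 367 / 480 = 0.76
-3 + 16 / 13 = -23 / 13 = -1.77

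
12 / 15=4 / 5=0.80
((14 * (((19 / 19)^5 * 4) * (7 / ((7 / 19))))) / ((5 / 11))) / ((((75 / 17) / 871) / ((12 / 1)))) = 693204512 / 125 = 5545636.10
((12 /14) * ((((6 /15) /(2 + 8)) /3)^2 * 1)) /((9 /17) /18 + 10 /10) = 68 /459375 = 0.00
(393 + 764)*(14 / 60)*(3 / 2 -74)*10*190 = -111563725 / 3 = -37187908.33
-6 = -6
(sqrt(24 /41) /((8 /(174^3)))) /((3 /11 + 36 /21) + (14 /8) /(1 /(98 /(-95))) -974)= -517.36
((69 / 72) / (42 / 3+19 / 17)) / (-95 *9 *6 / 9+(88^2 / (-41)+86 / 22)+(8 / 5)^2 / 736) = -101396075 / 1207579817064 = -0.00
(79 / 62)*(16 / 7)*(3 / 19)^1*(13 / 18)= 4108 / 12369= 0.33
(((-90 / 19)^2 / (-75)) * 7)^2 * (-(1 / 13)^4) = -571536 / 3722098081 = -0.00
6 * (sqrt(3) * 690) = 4140 * sqrt(3) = 7170.69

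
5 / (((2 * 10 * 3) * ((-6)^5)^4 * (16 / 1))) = 0.00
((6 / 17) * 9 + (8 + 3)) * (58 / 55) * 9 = 125802 / 935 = 134.55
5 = 5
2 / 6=0.33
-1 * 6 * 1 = -6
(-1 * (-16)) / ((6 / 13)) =104 / 3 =34.67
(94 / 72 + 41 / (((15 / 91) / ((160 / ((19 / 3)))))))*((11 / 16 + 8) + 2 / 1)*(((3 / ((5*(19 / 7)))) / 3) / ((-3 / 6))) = -6018607 / 608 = -9899.02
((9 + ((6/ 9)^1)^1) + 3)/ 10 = 19/ 15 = 1.27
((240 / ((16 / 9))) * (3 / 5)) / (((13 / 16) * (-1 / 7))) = -9072 / 13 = -697.85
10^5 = 100000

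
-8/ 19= -0.42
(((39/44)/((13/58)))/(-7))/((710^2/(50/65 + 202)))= -57333/252302050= -0.00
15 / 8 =1.88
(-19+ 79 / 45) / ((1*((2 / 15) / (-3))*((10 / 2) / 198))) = 76824 / 5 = 15364.80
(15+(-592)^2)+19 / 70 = 24533549 / 70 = 350479.27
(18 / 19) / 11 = 18 / 209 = 0.09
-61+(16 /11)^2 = -7125 /121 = -58.88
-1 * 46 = -46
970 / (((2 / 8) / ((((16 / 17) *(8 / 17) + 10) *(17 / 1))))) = 11709840 / 17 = 688814.12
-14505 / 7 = -2072.14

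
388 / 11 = 35.27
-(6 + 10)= -16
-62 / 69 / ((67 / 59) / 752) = -595.03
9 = 9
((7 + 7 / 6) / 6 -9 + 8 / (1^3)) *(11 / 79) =143 / 2844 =0.05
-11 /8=-1.38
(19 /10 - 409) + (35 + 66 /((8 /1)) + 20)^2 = 287477 /80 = 3593.46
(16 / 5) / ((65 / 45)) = 144 / 65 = 2.22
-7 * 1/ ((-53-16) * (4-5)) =-7/ 69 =-0.10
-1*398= -398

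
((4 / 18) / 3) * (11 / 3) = 22 / 81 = 0.27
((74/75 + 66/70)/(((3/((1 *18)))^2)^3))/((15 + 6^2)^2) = 1750464/50575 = 34.61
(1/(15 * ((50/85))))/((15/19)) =323/2250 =0.14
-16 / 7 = -2.29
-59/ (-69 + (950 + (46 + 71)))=-59/ 998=-0.06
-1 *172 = -172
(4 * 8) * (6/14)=13.71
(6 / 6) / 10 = 1 / 10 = 0.10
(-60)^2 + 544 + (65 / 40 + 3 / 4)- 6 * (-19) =34083 / 8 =4260.38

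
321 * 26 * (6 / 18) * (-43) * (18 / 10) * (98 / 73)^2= -10339992936 / 26645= -388065.04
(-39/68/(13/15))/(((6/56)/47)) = -4935/17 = -290.29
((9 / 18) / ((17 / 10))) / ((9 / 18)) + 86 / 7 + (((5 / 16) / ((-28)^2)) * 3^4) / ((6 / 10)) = 2756819 / 213248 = 12.93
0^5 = 0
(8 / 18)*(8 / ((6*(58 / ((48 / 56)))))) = 16 / 1827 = 0.01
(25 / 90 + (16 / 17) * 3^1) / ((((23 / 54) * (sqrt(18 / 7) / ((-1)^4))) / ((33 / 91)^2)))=79497 * sqrt(14) / 498134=0.60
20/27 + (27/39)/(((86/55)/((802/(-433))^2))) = 6394337750/2829771477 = 2.26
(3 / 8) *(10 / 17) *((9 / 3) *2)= 45 / 34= 1.32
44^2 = 1936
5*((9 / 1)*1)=45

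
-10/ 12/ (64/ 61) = -305/ 384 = -0.79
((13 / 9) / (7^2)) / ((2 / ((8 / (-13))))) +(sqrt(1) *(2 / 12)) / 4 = 0.03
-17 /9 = -1.89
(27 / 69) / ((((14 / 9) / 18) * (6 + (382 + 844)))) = 729 / 198352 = 0.00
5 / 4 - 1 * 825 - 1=-3299 / 4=-824.75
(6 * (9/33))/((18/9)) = 0.82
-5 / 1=-5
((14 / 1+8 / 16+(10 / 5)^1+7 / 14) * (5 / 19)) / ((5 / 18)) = 306 / 19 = 16.11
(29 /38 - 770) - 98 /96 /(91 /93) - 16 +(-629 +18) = -1397.28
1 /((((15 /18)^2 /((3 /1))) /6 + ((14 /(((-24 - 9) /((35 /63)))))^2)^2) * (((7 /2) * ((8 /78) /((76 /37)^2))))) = 7010961466931136 /24854181549575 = 282.08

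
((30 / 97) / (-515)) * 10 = -60 / 9991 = -0.01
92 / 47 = 1.96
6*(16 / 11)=96 / 11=8.73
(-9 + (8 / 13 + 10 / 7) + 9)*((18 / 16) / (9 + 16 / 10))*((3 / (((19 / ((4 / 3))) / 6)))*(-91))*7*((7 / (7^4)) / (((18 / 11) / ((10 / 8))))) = -76725 / 197372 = -0.39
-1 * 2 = -2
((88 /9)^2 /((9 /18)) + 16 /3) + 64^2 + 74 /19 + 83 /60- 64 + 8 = 130563259 /30780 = 4241.82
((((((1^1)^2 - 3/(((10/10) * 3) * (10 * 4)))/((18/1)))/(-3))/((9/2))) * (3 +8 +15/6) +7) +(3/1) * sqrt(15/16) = 3 * sqrt(15)/4 +1667/240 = 9.85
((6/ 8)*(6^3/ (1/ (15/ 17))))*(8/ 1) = 19440/ 17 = 1143.53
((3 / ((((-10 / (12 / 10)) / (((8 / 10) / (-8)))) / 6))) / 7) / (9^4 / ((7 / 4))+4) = 27 / 3284000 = 0.00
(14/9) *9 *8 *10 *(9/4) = 2520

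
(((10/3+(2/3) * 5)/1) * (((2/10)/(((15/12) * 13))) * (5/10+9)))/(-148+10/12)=-304/57395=-0.01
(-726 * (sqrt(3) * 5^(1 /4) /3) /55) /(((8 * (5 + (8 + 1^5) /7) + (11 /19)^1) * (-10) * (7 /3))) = 19 * sqrt(3) * 5^(1 /4) /5125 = 0.01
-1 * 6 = -6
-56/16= -7/2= -3.50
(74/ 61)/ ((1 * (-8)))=-37/ 244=-0.15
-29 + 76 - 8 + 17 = 56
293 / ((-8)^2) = 293 / 64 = 4.58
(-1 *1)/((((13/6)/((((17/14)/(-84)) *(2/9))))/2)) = 17/5733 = 0.00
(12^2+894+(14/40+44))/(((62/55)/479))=114058043/248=459911.46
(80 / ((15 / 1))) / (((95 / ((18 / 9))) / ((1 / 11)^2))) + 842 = 29036402 / 34485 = 842.00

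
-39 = -39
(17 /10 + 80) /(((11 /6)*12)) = 817 /220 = 3.71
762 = 762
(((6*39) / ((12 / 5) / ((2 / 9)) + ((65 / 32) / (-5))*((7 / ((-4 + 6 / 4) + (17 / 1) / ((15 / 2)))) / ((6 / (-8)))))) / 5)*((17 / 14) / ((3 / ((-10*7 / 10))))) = 2652 / 109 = 24.33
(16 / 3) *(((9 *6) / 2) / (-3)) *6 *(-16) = 4608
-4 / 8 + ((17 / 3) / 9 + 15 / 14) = 227 / 189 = 1.20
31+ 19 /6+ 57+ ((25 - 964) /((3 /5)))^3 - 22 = -22998222335 /6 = -3833037055.83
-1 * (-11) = 11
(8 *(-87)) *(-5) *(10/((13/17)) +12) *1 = 1134480/13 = 87267.69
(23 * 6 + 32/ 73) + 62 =14632/ 73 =200.44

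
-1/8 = -0.12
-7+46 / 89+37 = 2716 / 89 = 30.52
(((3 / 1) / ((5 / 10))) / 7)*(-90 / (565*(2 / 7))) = -54 / 113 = -0.48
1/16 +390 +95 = 7761/16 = 485.06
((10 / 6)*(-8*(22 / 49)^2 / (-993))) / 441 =19360 / 3154287339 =0.00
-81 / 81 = -1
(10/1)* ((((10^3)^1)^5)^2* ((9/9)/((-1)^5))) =-10000000000000000000000000000000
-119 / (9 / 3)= -119 / 3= -39.67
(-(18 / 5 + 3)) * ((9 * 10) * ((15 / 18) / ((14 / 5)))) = -2475 / 14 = -176.79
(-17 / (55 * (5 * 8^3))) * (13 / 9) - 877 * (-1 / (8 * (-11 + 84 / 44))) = -15281069 / 1267200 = -12.06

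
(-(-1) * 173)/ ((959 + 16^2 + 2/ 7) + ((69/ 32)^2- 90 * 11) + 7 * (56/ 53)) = 65723392/ 90163131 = 0.73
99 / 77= 9 / 7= 1.29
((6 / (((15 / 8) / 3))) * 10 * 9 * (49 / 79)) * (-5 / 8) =-26460 / 79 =-334.94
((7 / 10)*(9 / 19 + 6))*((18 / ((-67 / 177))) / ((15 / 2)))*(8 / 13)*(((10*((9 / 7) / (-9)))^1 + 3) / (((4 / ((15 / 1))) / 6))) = -51727896 / 82745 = -625.15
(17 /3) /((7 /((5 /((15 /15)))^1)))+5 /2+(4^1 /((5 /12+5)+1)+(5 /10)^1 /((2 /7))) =8243 /924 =8.92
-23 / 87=-0.26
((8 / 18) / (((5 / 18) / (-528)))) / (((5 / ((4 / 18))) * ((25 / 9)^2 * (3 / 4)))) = -101376 / 15625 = -6.49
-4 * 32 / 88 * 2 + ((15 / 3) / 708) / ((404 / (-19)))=-9154069 / 3146352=-2.91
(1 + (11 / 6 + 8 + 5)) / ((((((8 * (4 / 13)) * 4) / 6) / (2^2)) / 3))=3705 / 32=115.78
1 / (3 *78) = 1 / 234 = 0.00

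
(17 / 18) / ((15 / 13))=221 / 270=0.82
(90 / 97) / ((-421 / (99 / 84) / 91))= -0.24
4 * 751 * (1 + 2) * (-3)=-27036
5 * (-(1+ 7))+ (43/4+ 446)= 1667/4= 416.75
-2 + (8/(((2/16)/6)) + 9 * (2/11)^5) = 382.00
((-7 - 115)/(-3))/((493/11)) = 1342/1479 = 0.91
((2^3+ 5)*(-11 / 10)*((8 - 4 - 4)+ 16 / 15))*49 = -56056 / 75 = -747.41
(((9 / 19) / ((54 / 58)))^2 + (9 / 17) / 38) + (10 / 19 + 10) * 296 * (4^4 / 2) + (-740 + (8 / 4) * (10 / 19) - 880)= 43877357893 / 110466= 397202.38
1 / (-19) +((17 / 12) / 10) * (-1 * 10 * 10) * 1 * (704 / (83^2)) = -589147 / 392673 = -1.50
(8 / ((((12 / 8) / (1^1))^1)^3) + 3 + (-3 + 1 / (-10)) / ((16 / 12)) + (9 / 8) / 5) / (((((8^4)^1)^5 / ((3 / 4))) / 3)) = 883 / 138350580552821637120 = 0.00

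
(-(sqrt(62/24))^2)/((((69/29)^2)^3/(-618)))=1899270863953/215836326162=8.80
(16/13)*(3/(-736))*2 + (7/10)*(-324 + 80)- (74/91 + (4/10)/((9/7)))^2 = -66366834353/385687575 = -172.07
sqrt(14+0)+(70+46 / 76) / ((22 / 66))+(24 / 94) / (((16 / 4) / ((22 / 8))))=sqrt(14)+757233 / 3572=215.73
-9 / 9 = -1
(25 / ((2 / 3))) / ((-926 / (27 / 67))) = -2025 / 124084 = -0.02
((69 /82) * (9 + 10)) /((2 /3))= 3933 /164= 23.98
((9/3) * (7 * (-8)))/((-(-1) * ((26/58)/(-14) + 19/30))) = -279.39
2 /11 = 0.18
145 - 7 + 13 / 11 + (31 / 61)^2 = 5707422 / 40931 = 139.44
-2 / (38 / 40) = -40 / 19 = -2.11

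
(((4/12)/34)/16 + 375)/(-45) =-612001/73440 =-8.33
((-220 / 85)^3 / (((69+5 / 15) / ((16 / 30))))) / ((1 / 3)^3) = -1149984 / 319345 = -3.60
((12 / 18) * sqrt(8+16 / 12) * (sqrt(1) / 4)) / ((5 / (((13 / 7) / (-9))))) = -13 * sqrt(21) / 2835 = -0.02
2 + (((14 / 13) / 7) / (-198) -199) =-253540 / 1287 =-197.00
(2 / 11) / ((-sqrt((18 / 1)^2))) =-1 / 99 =-0.01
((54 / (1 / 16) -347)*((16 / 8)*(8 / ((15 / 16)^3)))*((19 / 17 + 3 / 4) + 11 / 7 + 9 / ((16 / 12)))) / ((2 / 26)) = 21362671616 / 16065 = 1329764.81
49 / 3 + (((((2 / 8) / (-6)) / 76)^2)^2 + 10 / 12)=190013873061889 / 11068769304576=17.17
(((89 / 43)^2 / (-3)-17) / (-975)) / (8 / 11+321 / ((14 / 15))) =3148376 / 57411533205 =0.00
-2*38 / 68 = -19 / 17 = -1.12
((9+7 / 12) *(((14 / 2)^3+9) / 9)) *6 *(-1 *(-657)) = 1477520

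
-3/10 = -0.30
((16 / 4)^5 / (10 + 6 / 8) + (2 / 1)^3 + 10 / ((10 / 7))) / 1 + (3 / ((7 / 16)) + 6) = 37057 / 301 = 123.11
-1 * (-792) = 792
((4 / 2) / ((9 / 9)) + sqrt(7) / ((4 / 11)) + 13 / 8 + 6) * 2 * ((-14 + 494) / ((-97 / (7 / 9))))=-21560 / 291 - 6160 * sqrt(7) / 291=-130.10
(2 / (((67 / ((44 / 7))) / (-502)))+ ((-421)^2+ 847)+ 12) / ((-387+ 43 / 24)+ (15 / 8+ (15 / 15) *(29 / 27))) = -2254087548 / 4840549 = -465.67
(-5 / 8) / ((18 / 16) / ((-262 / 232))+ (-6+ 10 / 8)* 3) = 655 / 15978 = 0.04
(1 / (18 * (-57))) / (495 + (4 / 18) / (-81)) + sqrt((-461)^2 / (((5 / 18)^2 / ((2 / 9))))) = -27 / 13712414 + 2766 * sqrt(2) / 5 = 782.34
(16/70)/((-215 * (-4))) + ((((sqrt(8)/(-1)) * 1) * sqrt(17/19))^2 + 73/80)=18462443/2287600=8.07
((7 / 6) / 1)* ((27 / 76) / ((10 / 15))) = 189 / 304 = 0.62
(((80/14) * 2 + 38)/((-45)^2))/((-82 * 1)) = -173/581175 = -0.00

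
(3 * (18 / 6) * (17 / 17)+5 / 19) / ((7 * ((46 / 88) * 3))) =7744 / 9177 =0.84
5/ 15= 1/ 3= 0.33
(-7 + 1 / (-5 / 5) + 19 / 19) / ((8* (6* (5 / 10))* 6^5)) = -7 / 186624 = -0.00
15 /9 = 5 /3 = 1.67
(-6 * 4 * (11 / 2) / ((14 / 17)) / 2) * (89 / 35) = -49929 / 245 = -203.79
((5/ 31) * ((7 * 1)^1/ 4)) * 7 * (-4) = -245/ 31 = -7.90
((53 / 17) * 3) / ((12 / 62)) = 1643 / 34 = 48.32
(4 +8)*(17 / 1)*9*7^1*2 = 25704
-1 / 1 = -1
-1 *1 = -1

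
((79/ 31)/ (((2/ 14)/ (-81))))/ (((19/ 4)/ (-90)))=16125480/ 589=27377.72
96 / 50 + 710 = 17798 / 25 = 711.92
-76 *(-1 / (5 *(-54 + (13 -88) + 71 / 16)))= -1216 / 9965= -0.12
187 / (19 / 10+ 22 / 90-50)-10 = -59900 / 4307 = -13.91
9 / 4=2.25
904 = 904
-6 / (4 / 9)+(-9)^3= -1485 / 2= -742.50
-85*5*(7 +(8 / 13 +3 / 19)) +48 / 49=-39972144 / 12103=-3302.66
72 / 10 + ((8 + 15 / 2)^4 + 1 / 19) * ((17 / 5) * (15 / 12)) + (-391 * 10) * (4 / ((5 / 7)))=1358403871 / 6080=223421.69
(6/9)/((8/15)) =1.25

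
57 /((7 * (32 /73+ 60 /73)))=4161 /644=6.46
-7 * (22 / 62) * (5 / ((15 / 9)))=-231 / 31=-7.45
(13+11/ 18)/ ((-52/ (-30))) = 1225/ 156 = 7.85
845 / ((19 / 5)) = 4225 / 19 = 222.37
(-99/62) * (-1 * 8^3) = 25344/31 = 817.55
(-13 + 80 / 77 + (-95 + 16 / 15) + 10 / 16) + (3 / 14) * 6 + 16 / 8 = -942329 / 9240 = -101.98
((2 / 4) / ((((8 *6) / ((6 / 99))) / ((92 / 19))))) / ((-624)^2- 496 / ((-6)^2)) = 23 / 2929561360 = 0.00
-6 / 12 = -1 / 2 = -0.50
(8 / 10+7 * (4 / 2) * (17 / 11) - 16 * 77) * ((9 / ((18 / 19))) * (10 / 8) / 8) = -631997 / 352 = -1795.45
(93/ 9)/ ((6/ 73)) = 2263/ 18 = 125.72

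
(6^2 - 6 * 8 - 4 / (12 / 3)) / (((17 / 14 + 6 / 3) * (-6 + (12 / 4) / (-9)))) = 182 / 285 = 0.64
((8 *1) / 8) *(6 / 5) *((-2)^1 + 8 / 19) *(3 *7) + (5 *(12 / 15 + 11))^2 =65383 / 19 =3441.21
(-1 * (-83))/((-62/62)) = -83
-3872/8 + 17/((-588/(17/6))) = -1707841/3528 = -484.08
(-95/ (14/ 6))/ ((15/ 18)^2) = -2052/ 35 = -58.63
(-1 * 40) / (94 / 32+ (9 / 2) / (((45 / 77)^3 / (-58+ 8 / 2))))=240000 / 7286903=0.03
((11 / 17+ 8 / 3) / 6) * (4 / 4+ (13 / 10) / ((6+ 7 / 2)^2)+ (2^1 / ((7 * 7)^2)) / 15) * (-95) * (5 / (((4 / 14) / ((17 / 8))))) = -11145055675 / 5630688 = -1979.34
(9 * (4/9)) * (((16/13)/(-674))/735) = -0.00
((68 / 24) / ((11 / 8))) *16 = 32.97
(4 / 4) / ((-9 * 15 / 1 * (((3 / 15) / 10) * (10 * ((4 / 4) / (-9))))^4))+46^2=-28259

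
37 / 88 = 0.42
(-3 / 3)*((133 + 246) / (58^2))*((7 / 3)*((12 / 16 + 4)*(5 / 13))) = -252035 / 524784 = -0.48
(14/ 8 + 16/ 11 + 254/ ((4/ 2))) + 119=10965/ 44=249.20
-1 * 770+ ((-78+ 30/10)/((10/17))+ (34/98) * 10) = -894.03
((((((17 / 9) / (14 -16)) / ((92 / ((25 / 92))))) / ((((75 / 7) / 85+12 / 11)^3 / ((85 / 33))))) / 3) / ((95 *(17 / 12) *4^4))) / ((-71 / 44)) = 953252317325 / 39879405387793571328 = 0.00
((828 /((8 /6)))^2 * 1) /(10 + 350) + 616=67489 /40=1687.22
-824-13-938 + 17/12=-21283/12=-1773.58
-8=-8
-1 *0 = 0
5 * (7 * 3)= 105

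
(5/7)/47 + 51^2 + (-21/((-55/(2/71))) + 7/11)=3342472653/1284745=2601.66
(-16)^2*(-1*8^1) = -2048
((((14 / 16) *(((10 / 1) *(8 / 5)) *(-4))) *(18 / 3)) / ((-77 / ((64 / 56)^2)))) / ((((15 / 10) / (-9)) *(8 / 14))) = -4608 / 77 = -59.84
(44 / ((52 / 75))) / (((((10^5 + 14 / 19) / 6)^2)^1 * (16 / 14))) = 2084775 / 10429042578344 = 0.00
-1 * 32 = -32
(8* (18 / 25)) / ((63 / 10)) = 32 / 35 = 0.91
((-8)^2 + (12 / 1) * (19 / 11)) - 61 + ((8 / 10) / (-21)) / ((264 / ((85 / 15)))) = 44843 / 1890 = 23.73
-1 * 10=-10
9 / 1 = 9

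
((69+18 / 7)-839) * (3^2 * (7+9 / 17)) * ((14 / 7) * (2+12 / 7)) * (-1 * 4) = 75718656 / 49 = 1545278.69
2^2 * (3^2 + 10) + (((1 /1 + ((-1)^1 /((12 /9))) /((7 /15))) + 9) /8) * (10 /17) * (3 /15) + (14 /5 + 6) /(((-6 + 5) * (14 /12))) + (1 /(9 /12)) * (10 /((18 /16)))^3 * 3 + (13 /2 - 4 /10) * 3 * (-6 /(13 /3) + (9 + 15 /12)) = 54857007865 /18044208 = 3040.14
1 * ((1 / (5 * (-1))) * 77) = -77 / 5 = -15.40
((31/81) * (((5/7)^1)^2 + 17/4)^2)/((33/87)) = 86952179/3803184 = 22.86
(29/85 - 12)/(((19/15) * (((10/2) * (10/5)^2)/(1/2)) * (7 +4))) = -2973/142120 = -0.02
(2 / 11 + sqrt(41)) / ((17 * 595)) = 2 / 111265 + sqrt(41) / 10115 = 0.00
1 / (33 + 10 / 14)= 7 / 236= 0.03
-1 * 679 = -679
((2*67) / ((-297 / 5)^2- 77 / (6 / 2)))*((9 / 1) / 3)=15075 / 131351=0.11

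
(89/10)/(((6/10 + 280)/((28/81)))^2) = 174440/12914731449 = 0.00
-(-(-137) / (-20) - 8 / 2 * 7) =697 / 20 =34.85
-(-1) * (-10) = -10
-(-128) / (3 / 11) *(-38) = -53504 / 3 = -17834.67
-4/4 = -1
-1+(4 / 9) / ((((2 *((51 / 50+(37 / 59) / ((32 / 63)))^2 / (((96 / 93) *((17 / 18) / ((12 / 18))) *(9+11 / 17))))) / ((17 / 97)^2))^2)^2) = -86796243562154067458096953410076942961934378881732203603178495609 / 86796370854622676288791747644527638142147500069572203603178495609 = -1.00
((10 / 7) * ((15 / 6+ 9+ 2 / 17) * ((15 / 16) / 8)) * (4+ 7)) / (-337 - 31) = -325875 / 5605376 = -0.06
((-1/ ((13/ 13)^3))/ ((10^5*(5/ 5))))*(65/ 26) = -1/ 40000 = -0.00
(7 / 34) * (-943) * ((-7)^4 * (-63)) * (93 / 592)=92859296859 / 20128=4613438.83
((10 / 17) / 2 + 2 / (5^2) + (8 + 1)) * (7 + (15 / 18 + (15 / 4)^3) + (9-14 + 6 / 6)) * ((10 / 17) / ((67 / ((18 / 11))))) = 8113167 / 1064965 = 7.62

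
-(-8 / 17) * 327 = 2616 / 17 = 153.88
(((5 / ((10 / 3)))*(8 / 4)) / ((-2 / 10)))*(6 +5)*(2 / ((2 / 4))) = -660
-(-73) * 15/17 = 1095/17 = 64.41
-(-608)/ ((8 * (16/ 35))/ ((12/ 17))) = 1995/ 17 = 117.35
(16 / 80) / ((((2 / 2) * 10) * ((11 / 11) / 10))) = 1 / 5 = 0.20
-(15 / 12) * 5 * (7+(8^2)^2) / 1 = -102575 / 4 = -25643.75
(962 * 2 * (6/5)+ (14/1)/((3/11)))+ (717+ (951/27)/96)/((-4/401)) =-1201925921/17280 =-69555.90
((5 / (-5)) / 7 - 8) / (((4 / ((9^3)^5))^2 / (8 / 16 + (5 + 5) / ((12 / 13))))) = -13692344122894833735117101923923 / 56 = -244506145051693459555662500000.00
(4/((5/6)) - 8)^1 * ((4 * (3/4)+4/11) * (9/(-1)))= 96.87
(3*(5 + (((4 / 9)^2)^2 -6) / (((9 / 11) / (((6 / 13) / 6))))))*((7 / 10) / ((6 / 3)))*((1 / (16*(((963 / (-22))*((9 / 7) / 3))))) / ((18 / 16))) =-367379705 / 26612439516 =-0.01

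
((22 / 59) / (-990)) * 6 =-2 / 885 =-0.00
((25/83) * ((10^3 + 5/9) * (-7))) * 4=-6303500/747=-8438.42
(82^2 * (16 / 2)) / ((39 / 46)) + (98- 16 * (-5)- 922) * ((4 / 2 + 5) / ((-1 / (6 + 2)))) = 4099328 / 39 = 105110.97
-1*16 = -16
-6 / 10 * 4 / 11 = -12 / 55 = -0.22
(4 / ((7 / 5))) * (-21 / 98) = -30 / 49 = -0.61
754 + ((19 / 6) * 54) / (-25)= 18679 / 25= 747.16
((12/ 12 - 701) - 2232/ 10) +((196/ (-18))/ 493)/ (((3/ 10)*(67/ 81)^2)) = -10216754132/ 11065385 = -923.31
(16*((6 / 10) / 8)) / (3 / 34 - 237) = -68 / 13425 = -0.01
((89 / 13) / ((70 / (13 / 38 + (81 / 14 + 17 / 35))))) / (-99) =-65237 / 9984975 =-0.01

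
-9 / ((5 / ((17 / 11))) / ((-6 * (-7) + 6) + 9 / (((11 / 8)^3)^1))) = -10479888 / 73205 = -143.16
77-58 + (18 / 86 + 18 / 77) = 64376 / 3311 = 19.44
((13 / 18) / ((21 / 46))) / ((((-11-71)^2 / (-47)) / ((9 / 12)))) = -0.01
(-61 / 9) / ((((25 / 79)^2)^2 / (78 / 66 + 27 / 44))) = -187700440339 / 154687500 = -1213.42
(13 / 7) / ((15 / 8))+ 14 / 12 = 151 / 70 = 2.16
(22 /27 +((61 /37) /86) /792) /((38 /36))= 6160535 /7980456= 0.77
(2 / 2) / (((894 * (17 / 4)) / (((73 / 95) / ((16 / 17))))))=73 / 339720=0.00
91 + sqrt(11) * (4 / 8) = sqrt(11) / 2 + 91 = 92.66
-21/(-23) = 21/23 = 0.91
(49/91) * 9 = 63/13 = 4.85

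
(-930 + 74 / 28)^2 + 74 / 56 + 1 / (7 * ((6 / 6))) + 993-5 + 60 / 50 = 210940574 / 245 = 860981.93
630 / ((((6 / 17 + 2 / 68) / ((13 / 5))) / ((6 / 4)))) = 6426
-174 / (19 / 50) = -457.89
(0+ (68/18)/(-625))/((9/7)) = -238/50625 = -0.00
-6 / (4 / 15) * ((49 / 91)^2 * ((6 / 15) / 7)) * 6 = -378 / 169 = -2.24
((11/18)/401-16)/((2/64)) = -1847632/3609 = -511.95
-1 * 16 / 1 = -16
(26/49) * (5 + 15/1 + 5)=650/49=13.27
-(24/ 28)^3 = -216/ 343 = -0.63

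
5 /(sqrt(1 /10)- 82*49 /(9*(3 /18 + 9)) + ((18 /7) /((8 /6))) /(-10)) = -5218266900 /51028223761- 10672200*sqrt(10) /51028223761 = -0.10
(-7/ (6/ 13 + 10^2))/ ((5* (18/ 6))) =-91/ 19590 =-0.00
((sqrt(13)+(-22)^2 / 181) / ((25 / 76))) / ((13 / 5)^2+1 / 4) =2.72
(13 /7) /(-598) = -1 /322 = -0.00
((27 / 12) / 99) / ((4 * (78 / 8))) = 1 / 1716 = 0.00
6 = 6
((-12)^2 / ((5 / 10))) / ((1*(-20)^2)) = 18 / 25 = 0.72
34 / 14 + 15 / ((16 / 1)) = 377 / 112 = 3.37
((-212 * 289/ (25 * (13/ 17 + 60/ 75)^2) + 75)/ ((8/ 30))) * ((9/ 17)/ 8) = -2211269895/ 9622816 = -229.79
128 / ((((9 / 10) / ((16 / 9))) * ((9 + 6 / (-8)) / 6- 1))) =163840 / 243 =674.24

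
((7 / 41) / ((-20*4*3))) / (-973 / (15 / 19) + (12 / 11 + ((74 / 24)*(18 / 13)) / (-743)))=743743 / 1287397245128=0.00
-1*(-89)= 89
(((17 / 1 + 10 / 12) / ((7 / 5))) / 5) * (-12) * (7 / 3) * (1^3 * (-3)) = 214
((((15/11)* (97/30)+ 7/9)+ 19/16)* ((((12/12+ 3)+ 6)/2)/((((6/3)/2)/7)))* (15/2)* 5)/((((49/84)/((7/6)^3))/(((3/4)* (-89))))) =-38528889875/25344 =-1520237.13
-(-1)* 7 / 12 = 7 / 12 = 0.58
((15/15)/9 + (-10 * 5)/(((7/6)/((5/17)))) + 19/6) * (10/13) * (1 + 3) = -399580/13923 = -28.70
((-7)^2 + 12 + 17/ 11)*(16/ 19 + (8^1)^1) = 115584/ 209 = 553.03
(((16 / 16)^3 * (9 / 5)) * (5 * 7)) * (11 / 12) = 231 / 4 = 57.75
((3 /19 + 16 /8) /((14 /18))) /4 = 369 /532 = 0.69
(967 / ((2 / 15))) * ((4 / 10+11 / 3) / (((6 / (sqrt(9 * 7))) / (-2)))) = -58987 * sqrt(7) / 2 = -78032.47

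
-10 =-10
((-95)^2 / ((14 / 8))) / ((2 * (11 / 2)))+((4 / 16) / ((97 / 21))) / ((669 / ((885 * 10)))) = 1564143275 / 3331174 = 469.55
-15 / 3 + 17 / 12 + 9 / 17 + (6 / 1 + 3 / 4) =377 / 102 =3.70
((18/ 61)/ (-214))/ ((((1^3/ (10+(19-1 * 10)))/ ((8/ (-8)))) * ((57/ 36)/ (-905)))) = -97740/ 6527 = -14.97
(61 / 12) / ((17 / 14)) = 427 / 102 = 4.19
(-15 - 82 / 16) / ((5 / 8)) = -32.20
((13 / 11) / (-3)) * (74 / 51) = -962 / 1683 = -0.57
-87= -87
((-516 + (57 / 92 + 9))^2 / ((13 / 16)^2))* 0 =0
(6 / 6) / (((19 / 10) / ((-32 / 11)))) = -320 / 209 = -1.53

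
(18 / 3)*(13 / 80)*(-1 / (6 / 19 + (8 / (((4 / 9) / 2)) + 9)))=-247 / 11480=-0.02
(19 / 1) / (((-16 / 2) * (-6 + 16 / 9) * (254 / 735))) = 6615 / 4064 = 1.63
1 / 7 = 0.14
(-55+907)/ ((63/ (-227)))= -64468/ 21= -3069.90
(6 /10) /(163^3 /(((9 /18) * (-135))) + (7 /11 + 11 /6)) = -1782 /190545533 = -0.00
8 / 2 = 4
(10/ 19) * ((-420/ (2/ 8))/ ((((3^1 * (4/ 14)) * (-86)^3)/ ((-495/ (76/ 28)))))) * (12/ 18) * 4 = -22638000/ 28702027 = -0.79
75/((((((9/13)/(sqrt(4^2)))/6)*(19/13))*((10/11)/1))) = 37180/19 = 1956.84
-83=-83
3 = 3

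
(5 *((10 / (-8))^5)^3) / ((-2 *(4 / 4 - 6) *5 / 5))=-30517578125 / 2147483648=-14.21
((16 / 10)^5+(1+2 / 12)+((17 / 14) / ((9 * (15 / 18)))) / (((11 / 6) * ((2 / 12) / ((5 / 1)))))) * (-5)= -71.51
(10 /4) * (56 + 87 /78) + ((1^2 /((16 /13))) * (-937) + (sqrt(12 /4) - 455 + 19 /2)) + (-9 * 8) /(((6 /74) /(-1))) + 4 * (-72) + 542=sqrt(3) + 16219 /208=79.71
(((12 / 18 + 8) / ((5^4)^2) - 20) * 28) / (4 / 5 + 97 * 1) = -656249272 / 114609375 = -5.73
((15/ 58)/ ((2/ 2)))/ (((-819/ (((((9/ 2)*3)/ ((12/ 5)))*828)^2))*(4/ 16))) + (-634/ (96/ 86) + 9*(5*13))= -1734305149/ 63336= -27382.61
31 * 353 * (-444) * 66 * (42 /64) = -841768389 /4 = -210442097.25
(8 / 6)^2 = 16 / 9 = 1.78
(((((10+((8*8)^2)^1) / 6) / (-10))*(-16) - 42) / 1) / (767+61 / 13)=102661 / 75240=1.36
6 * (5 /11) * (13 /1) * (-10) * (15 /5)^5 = -947700 /11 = -86154.55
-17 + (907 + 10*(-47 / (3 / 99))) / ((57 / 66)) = -321589 / 19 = -16925.74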